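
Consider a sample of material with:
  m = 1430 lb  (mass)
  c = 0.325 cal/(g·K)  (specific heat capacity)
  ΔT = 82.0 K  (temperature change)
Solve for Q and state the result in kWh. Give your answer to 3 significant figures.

Q is given directly by: Q = mcΔT.
m = 1430 lb = 648.6 kg; c = 0.325 cal/(g·K) = 1360 J/(kg·K); ΔT = 82.0 K.
Q = 7.233×10^7 J  (the unit combination reduces to kg·m²/s² = J)
7.233×10^7 J × (1 kWh / 3.600×10^6 J) = 20.09 kWh

20.1 kWh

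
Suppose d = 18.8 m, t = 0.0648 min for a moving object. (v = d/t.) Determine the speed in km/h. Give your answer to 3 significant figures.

Directly: v = d/t.
d = 18.8 m; t = 0.0648 min = 3.888 s.
v = 4.835 m/s
4.835 m/s × (1 km/h / 0.2778 m/s) = 17.41 km/h

17.4 km/h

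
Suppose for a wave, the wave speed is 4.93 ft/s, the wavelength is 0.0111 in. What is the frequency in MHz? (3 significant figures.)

Rearranging v = f·λ for f: f = v/λ.
v = 4.93 ft/s = 1.503 m/s; λ = 0.0111 in = 2.819×10^-4 m.
f = 5330 Hz
5330 Hz × (1 MHz / 1.000×10^6 Hz) = 0.005330 MHz

0.00533 MHz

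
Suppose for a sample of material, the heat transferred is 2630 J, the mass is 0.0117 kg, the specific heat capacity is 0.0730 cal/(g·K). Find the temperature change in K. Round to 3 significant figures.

Solving Q = m·c·ΔT for ΔT: ΔT = Q/(m·c).
Q = 2630 J; m = 0.0117 kg; c = 0.0730 cal/(g·K) = 305.4 J/(kg·K).
ΔT = 736.0 K

736 K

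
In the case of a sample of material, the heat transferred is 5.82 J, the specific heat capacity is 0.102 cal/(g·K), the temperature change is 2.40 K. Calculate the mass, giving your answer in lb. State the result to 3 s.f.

Solving Q = m·c·ΔT for m: m = Q/(c·ΔT).
Q = 5.82 J; c = 0.102 cal/(g·K) = 426.8 J/(kg·K); ΔT = 2.40 K.
m = 0.005682 kg
0.005682 kg × (1 lb / 0.4536 kg) = 0.01253 lb

0.0125 lb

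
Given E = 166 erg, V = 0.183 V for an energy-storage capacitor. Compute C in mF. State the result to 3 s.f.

Solving E = ½C·V² for C: C = 2E/V².
E = 166 erg = 1.660×10^-5 J; V = 0.183 V.
C = 9.914×10^-4 F
9.914×10^-4 F × (1 mF / 0.001000 F) = 0.9914 mF

0.991 mF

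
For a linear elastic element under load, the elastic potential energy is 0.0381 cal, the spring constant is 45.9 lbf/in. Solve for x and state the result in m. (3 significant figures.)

Solving U = ½k·x² for x: x = √(2U/k).
U = 0.0381 cal = 0.1594 J; k = 45.9 lbf/in = 8038 N/m.
x = 0.006298 m

0.00630 m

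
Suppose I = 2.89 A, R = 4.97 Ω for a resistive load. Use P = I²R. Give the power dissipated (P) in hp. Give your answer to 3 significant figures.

P is given directly by: P = I²R.
I = 2.89 A; R = 4.97 Ω.
P = 41.51 W  (the unit combination reduces to kg·m²/s³ = W)
41.51 W × (1 hp / 745.7 W) = 0.05567 hp

0.0557 hp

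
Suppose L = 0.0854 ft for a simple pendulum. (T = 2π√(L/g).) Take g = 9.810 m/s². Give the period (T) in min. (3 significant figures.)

0.00539 min

Directly: T = 2π√(L/g).
L = 0.0854 ft = 0.02603 m; g = 9.810 m/s².
T = 0.3237 s
0.3237 s × (1 min / 60.00 s) = 0.005394 min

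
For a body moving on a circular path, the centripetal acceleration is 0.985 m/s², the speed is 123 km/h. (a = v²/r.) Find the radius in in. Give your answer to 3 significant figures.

46700 in

Solving a = v²/r for r: r = v²/a.
a = 0.985 m/s²; v = 123 km/h = 34.17 m/s.
r = 1185 m
1185 m × (1 in / 0.02540 m) = 46659 in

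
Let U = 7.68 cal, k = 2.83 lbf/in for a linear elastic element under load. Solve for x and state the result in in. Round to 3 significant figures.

Rearranging U = ½k·x² for x: x = √(2U/k).
U = 7.68 cal = 32.13 J; k = 2.83 lbf/in = 495.6 N/m.
x = 0.3601 m
0.3601 m × (1 in / 0.02540 m) = 14.18 in

14.2 in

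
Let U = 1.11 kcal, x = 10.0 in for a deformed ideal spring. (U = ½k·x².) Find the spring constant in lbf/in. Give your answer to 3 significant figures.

Rearranging: k = 2U/x².
U = 1.11 kcal = 4644 J; x = 10.0 in = 0.2540 m.
k = 1.440×10^5 N/m
1.440×10^5 N/m × (1 lbf/in / 175.1 N/m) = 822.1 lbf/in

822 lbf/in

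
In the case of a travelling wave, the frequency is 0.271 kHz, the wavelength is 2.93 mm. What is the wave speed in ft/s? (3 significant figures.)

v is given directly by: v = fλ.
f = 0.271 kHz = 271.0 Hz; λ = 2.93 mm = 0.002930 m.
v = 0.7940 m/s
0.7940 m/s × (1 ft/s / 0.3048 m/s) = 2.605 ft/s

2.61 ft/s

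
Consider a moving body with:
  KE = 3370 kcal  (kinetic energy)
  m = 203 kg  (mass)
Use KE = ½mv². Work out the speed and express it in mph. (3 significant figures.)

834 mph

Rearranging: v = √(2·KE/m).
KE = 3370 kcal = 1.410×10^7 J; m = 203 kg.
v = 372.7 m/s
372.7 m/s × (1 mph / 0.4470 m/s) = 833.7 mph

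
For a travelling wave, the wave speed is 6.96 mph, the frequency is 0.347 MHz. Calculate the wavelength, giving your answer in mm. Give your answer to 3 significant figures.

0.00897 mm

Rearranging: λ = v/f.
v = 6.96 mph = 3.111 m/s; f = 0.347 MHz = 3.470×10^5 Hz.
λ = 8.967×10^-6 m
8.967×10^-6 m × (1 mm / 0.001000 m) = 0.008967 mm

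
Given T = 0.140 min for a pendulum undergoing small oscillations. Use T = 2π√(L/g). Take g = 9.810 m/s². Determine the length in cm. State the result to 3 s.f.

Solving T = 2π√(L/g) for L: L = g·(T/2π)².
T = 0.140 min = 8.400 s; g = 9.810 m/s².
L = 17.53 m
17.53 m × (1 cm / 0.01000 m) = 1753 cm

1750 cm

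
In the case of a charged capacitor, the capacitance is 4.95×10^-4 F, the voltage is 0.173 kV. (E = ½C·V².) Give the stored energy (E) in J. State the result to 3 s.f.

Directly: E = ½CV².
C = 4.95×10^-4 F; V = 0.173 kV = 173.0 V.
E = 7.407 J

7.41 J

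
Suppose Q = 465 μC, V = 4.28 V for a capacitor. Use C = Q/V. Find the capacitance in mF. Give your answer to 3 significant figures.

0.109 mF

Directly: C = Q/V.
Q = 465 μC = 4.650×10^-4 C; V = 4.28 V.
C = 1.086×10^-4 F
1.086×10^-4 F × (1 mF / 0.001000 F) = 0.1086 mF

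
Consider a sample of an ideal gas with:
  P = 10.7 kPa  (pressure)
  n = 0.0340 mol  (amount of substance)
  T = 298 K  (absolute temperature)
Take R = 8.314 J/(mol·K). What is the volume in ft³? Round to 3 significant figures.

Solving PV = nRT for V: V = nRT/P.
P = 10.7 kPa = 10700 Pa; n = 0.0340 mol; T = 298 K; R = 8.314 J/(mol·K).
V = 0.007873 m³
0.007873 m³ × (1 ft³ / 0.02832 m³) = 0.2780 ft³

0.278 ft³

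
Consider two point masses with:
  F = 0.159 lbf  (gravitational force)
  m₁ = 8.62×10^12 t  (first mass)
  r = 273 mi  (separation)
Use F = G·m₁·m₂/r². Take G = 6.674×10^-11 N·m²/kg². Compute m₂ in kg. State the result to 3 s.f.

2.37×10^5 kg

Rearranging F = G·m₁·m₂/r² for m₂: m₂ = F·r²/(G·m₁).
F = 0.159 lbf = 0.7073 N; m₁ = 8.62×10^12 t = 8.620×10^15 kg; r = 273 mi = 4.394×10^5 m; G = 6.674×10^-11 N·m²/kg².
m₂ = 2.373×10^5 kg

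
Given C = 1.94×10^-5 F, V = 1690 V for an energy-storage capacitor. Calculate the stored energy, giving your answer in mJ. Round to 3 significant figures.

27700 mJ

E is given directly by: E = ½CV².
C = 1.94×10^-5 F; V = 1690 V.
E = 27.70 J
27.70 J × (1 mJ / 0.001000 J) = 27704 mJ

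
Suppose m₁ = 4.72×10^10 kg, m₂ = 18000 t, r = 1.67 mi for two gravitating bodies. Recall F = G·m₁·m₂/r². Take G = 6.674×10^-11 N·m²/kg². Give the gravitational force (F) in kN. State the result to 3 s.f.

0.00785 kN

From Newton's law of gravitation: F = Gm₁m₂/r².
m₁ = 4.72×10^10 kg; m₂ = 18000 t = 1.800×10^7 kg; r = 1.67 mi = 2688 m; G = 6.674×10^-11 N·m²/kg².
F = 7.850 N
7.850 N × (1 kN / 1000 N) = 0.007850 kN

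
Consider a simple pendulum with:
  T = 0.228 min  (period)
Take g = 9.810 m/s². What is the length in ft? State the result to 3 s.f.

153 ft

Rearranging T = 2π√(L/g) for L: L = g·(T/2π)².
T = 0.228 min = 13.68 s; g = 9.810 m/s².
L = 46.50 m
46.50 m × (1 ft / 0.3048 m) = 152.6 ft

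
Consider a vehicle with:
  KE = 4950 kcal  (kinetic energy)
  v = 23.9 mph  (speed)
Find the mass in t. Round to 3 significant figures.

Rearranging: m = 2·KE/v².
KE = 4950 kcal = 2.071×10^7 J; v = 23.9 mph = 10.68 m/s.
m = 3.629×10^5 kg
3.629×10^5 kg × (1 t / 1000 kg) = 362.9 t

363 t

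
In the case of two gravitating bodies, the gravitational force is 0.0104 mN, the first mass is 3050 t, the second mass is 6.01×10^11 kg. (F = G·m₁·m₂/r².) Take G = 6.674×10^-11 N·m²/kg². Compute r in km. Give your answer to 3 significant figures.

3430 km

Solving F = G·m₁·m₂/r² for r: r = √(G·m₁m₂/F).
F = 0.0104 mN = 1.040×10^-5 N; m₁ = 3050 t = 3.050×10^6 kg; m₂ = 6.01×10^11 kg; G = 6.674×10^-11 N·m²/kg².
r = 3.430×10^6 m
3.430×10^6 m × (1 km / 1000 m) = 3430 km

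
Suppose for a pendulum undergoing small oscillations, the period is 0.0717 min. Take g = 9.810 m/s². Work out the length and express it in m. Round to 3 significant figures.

Rearranging: L = g·(T/2π)².
T = 0.0717 min = 4.302 s; g = 9.810 m/s².
L = 4.599 m

4.60 m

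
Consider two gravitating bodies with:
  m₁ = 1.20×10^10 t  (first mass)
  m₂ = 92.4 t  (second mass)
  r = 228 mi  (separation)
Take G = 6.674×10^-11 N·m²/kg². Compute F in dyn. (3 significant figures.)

55.0 dyn

From Newton's law of gravitation: F = Gm₁m₂/r².
m₁ = 1.20×10^10 t = 1.200×10^13 kg; m₂ = 92.4 t = 92400 kg; r = 228 mi = 3.669×10^5 m; G = 6.674×10^-11 N·m²/kg².
F = 5.496×10^-4 N
5.496×10^-4 N × (1 dyn / 1.000×10^-5 N) = 54.96 dyn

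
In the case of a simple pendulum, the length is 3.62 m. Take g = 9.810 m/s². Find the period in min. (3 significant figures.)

Directly: T = 2π√(L/g).
L = 3.62 m; g = 9.810 m/s².
T = 3.817 s
3.817 s × (1 min / 60.00 s) = 0.06361 min

0.0636 min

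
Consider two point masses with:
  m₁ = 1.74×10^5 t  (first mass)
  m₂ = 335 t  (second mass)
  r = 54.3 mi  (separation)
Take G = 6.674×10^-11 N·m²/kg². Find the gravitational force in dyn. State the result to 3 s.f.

F is given directly by: F = Gm₁m₂/r².
m₁ = 1.74×10^5 t = 1.740×10^8 kg; m₂ = 335 t = 3.350×10^5 kg; r = 54.3 mi = 87387 m; G = 6.674×10^-11 N·m²/kg².
F = 5.094×10^-7 N
5.094×10^-7 N × (1 dyn / 1.000×10^-5 N) = 0.05094 dyn

0.0509 dyn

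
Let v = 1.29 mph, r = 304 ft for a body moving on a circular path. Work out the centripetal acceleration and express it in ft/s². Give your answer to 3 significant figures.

a is given directly by: a = v²/r.
v = 1.29 mph = 0.5767 m/s; r = 304 ft = 92.66 m.
a = 0.003589 m/s²
0.003589 m/s² × (1 ft/s² / 0.3048 m/s²) = 0.01178 ft/s²

0.0118 ft/s²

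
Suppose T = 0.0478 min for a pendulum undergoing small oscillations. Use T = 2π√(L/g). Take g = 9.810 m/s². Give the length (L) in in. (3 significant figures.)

80.5 in

Solving T = 2π√(L/g) for L: L = g·(T/2π)².
T = 0.0478 min = 2.868 s; g = 9.810 m/s².
L = 2.044 m
2.044 m × (1 in / 0.02540 m) = 80.47 in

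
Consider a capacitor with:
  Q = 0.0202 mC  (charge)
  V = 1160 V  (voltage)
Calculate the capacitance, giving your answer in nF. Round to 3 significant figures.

17.4 nF

C is given directly by: C = Q/V.
Q = 0.0202 mC = 2.020×10^-5 C; V = 1160 V.
C = 1.741×10^-8 F
1.741×10^-8 F × (1 nF / 1.000×10^-9 F) = 17.41 nF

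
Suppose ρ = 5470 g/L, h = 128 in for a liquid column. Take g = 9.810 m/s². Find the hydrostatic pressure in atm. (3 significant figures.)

1.72 atm

Directly: P = ρgh.
ρ = 5470 g/L = 5470 kg/m³; h = 128 in = 3.251 m; g = 9.810 m/s².
P = 1.745×10^5 Pa
1.745×10^5 Pa × (1 atm / 1.013×10^5 Pa) = 1.722 atm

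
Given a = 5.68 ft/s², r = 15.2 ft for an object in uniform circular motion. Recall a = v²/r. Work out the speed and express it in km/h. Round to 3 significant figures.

10.2 km/h

Solving a = v²/r for v: v = √(a·r).
a = 5.68 ft/s² = 1.731 m/s²; r = 15.2 ft = 4.633 m.
v = 2.832 m/s
2.832 m/s × (1 km/h / 0.2778 m/s) = 10.20 km/h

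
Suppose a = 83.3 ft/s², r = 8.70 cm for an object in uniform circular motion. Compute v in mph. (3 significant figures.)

3.32 mph

Rearranging: v = √(a·r).
a = 83.3 ft/s² = 25.39 m/s²; r = 8.70 cm = 0.08700 m.
v = 1.486 m/s
1.486 m/s × (1 mph / 0.4470 m/s) = 3.325 mph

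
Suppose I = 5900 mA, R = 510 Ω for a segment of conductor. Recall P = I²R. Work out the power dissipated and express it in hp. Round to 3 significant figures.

P is given directly by: P = I²R.
I = 5900 mA = 5.900 A; R = 510 Ω.
P = 17753 W  (the unit combination reduces to kg·m²/s³ = W)
17753 W × (1 hp / 745.7 W) = 23.81 hp

23.8 hp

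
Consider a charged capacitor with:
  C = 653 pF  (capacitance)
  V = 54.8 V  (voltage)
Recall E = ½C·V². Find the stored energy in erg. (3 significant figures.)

E is given directly by: E = ½CV².
C = 653 pF = 6.530×10^-10 F; V = 54.8 V.
E = 9.805×10^-7 J
9.805×10^-7 J × (1 erg / 1.000×10^-7 J) = 9.805 erg

9.80 erg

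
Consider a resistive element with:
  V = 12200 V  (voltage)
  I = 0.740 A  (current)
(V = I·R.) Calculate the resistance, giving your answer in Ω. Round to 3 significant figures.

16500 Ω

Solving V = I·R for R: R = V/I.
V = 12200 V; I = 0.740 A.
R = 16486 Ω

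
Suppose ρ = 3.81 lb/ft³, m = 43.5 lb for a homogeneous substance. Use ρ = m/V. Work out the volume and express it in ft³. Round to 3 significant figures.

11.4 ft³

Solving ρ = m/V for V: V = m/ρ.
ρ = 3.81 lb/ft³ = 61.03 kg/m³; m = 43.5 lb = 19.73 kg.
V = 0.3233 m³
0.3233 m³ × (1 ft³ / 0.02832 m³) = 11.42 ft³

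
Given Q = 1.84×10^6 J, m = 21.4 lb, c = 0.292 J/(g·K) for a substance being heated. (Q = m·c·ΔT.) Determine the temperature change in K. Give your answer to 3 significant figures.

649 K

Rearranging Q = m·c·ΔT for ΔT: ΔT = Q/(m·c).
Q = 1.84×10^6 J; m = 21.4 lb = 9.707 kg; c = 0.292 J/(g·K) = 292.0 J/(kg·K).
ΔT = 649.2 K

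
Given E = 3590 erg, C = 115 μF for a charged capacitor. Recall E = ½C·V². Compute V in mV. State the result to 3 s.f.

Solving E = ½C·V² for V: V = √(2E/C).
E = 3590 erg = 3.590×10^-4 J; C = 115 μF = 1.150×10^-4 F.
V = 2.499 V
2.499 V × (1 mV / 0.001000 V) = 2499 mV

2500 mV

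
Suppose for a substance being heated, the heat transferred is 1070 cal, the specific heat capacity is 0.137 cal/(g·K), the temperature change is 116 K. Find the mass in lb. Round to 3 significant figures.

Rearranging Q = m·c·ΔT for m: m = Q/(c·ΔT).
Q = 1070 cal = 4477 J; c = 0.137 cal/(g·K) = 573.2 J/(kg·K); ΔT = 116 K.
m = 0.06733 kg
0.06733 kg × (1 lb / 0.4536 kg) = 0.1484 lb

0.148 lb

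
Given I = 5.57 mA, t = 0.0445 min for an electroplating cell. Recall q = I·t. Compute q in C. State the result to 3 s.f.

0.0149 C

Directly: q = It.
I = 5.57 mA = 0.005570 A; t = 0.0445 min = 2.670 s.
q = 0.01487 C  (the unit combination reduces to A·s = C)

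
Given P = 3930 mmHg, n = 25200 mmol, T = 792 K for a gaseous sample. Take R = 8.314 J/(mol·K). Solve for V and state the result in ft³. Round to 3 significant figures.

Rearranging: V = nRT/P.
P = 3930 mmHg = 5.240×10^5 Pa; n = 25200 mmol = 25.20 mol; T = 792 K; R = 8.314 J/(mol·K).
V = 0.3167 m³
0.3167 m³ × (1 ft³ / 0.02832 m³) = 11.18 ft³

11.2 ft³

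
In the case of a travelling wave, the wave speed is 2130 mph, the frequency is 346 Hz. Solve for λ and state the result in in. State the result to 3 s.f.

Rearranging v = f·λ for λ: λ = v/f.
v = 2130 mph = 952.2 m/s; f = 346 Hz.
λ = 2.752 m
2.752 m × (1 in / 0.02540 m) = 108.3 in

108 in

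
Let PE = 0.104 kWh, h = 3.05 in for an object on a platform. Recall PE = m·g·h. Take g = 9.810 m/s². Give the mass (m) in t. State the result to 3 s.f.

493 t

Rearranging: m = PE/(g·h).
PE = 0.104 kWh = 3.744×10^5 J; h = 3.05 in = 0.07747 m; g = 9.810 m/s².
m = 4.926×10^5 kg
4.926×10^5 kg × (1 t / 1000 kg) = 492.6 t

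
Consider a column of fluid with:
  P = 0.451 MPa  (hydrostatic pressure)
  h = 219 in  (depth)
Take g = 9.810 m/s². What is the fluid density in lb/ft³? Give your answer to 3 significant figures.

Solving P = ρ·g·h for ρ: ρ = P/(g·h).
P = 0.451 MPa = 4.510×10^5 Pa; h = 219 in = 5.563 m; g = 9.810 m/s².
ρ = 8265 kg/m³
8265 kg/m³ × (1 lb/ft³ / 16.02 kg/m³) = 516.0 lb/ft³

516 lb/ft³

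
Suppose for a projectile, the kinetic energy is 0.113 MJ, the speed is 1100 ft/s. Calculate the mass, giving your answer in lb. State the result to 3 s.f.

4.43 lb

Solving KE = ½mv² for m: m = 2·KE/v².
KE = 0.113 MJ = 1.130×10^5 J; v = 1100 ft/s = 335.3 m/s.
m = 2.010 kg
2.010 kg × (1 lb / 0.4536 kg) = 4.432 lb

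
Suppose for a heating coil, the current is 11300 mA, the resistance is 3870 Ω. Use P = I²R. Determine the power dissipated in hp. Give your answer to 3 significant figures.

663 hp

Directly: P = I²R.
I = 11300 mA = 11.30 A; R = 3870 Ω.
P = 4.942×10^5 W
4.942×10^5 W × (1 hp / 745.7 W) = 662.7 hp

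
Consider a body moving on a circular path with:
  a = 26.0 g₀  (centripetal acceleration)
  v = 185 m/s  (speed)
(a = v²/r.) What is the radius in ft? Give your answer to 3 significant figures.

440 ft

Rearranging: r = v²/a.
a = 26.0 g₀ = 255.0 m/s²; v = 185 m/s.
r = 134.2 m
134.2 m × (1 ft / 0.3048 m) = 440.4 ft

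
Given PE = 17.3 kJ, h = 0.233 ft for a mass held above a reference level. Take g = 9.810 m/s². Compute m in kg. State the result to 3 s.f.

Rearranging PE = m·g·h for m: m = PE/(g·h).
PE = 17.3 kJ = 17300 J; h = 0.233 ft = 0.07102 m; g = 9.810 m/s².
m = 24832 kg

24800 kg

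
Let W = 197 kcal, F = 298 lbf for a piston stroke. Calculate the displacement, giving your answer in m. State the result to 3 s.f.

Solving W = F·d for d: d = W/F.
W = 197 kcal = 8.242×10^5 J; F = 298 lbf = 1326 N.
d = 621.8 m

622 m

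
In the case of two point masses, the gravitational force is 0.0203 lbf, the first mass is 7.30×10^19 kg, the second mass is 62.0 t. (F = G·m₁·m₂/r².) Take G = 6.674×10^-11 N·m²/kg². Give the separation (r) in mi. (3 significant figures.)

35900 mi

From Newton's law of gravitation: r = √(G·m₁m₂/F).
F = 0.0203 lbf = 0.09030 N; m₁ = 7.30×10^19 kg; m₂ = 62.0 t = 62000 kg; G = 6.674×10^-11 N·m²/kg².
r = 5.784×10^7 m
5.784×10^7 m × (1 mi / 1609 m) = 35939 mi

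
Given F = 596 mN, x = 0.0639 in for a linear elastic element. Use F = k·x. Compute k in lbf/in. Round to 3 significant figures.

Solving F = k·x for k: k = F/x.
F = 596 mN = 0.5960 N; x = 0.0639 in = 0.001623 m.
k = 367.2 N/m
367.2 N/m × (1 lbf/in / 175.1 N/m) = 2.097 lbf/in

2.10 lbf/in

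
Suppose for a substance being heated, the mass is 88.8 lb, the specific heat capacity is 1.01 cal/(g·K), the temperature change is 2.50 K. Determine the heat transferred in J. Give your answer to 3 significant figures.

Directly: Q = mcΔT.
m = 88.8 lb = 40.28 kg; c = 1.01 cal/(g·K) = 4226 J/(kg·K); ΔT = 2.50 K.
Q = 4.255×10^5 J

4.26×10^5 J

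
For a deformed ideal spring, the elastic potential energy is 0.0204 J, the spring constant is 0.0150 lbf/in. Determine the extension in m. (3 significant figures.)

0.125 m

Rearranging: x = √(2U/k).
U = 0.0204 J; k = 0.0150 lbf/in = 2.627 N/m.
x = 0.1246 m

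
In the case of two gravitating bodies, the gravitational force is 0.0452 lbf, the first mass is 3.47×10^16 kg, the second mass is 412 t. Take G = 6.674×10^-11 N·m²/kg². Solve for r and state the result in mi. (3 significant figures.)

1350 mi

From Newton's law of gravitation: r = √(G·m₁m₂/F).
F = 0.0452 lbf = 0.2011 N; m₁ = 3.47×10^16 kg; m₂ = 412 t = 4.120×10^5 kg; G = 6.674×10^-11 N·m²/kg².
r = 2.178×10^6 m
2.178×10^6 m × (1 mi / 1609 m) = 1354 mi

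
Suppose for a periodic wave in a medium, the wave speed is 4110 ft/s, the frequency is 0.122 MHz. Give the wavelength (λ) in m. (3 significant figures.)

0.0103 m

Solving v = f·λ for λ: λ = v/f.
v = 4110 ft/s = 1253 m/s; f = 0.122 MHz = 1.220×10^5 Hz.
λ = 0.01027 m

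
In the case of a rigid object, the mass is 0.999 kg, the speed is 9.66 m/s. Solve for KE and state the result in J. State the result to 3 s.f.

Directly: KE = ½mv².
m = 0.999 kg; v = 9.66 m/s.
KE = 46.61 J

46.6 J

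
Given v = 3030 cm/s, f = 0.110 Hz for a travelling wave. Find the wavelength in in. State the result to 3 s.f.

Rearranging v = f·λ for λ: λ = v/f.
v = 3030 cm/s = 30.30 m/s; f = 0.110 Hz.
λ = 275.5 m
275.5 m × (1 in / 0.02540 m) = 10845 in

10800 in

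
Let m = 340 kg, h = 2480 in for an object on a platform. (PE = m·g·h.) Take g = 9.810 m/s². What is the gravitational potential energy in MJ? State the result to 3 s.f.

0.210 MJ

Directly: PE = mgh.
m = 340 kg; h = 2480 in = 62.99 m; g = 9.810 m/s².
PE = 2.101×10^5 J
2.101×10^5 J × (1 MJ / 1.000×10^6 J) = 0.2101 MJ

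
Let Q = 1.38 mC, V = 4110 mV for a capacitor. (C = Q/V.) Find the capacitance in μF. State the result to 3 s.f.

Directly: C = Q/V.
Q = 1.38 mC = 0.001380 C; V = 4110 mV = 4.110 V.
C = 3.358×10^-4 F
3.358×10^-4 F × (1 μF / 1.000×10^-6 F) = 335.8 μF

336 μF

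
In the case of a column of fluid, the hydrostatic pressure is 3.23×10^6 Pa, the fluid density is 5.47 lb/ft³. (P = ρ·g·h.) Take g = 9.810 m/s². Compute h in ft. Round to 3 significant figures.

12300 ft

Solving P = ρ·g·h for h: h = P/(ρ·g).
P = 3.23×10^6 Pa; ρ = 5.47 lb/ft³ = 87.62 kg/m³; g = 9.810 m/s².
h = 3758 m
3758 m × (1 ft / 0.3048 m) = 12329 ft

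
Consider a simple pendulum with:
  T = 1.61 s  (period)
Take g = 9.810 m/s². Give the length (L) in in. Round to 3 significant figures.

Rearranging: L = g·(T/2π)².
T = 1.61 s; g = 9.810 m/s².
L = 0.6441 m
0.6441 m × (1 in / 0.02540 m) = 25.36 in

25.4 in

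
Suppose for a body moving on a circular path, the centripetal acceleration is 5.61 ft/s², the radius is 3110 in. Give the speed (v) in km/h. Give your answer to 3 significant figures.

Rearranging a = v²/r for v: v = √(a·r).
a = 5.61 ft/s² = 1.710 m/s²; r = 3110 in = 78.99 m.
v = 11.62 m/s
11.62 m/s × (1 km/h / 0.2778 m/s) = 41.84 km/h

41.8 km/h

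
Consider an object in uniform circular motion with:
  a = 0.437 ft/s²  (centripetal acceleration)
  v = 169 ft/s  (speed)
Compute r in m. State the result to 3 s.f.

19900 m

Rearranging a = v²/r for r: r = v²/a.
a = 0.437 ft/s² = 0.1332 m/s²; v = 169 ft/s = 51.51 m/s.
r = 19921 m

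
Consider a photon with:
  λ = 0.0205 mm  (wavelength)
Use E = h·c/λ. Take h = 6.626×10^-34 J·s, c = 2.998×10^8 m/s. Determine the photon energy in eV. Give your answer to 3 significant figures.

Directly: E = hc/λ.
λ = 0.0205 mm = 2.050×10^-5 m; h = 6.626×10^-34 J·s; c = 2.998×10^8 m/s.
E = 9.690×10^-21 J  (the unit combination reduces to kg·m²/s² = J)
9.690×10^-21 J × (1 eV / 1.602×10^-19 J) = 0.06048 eV

0.0605 eV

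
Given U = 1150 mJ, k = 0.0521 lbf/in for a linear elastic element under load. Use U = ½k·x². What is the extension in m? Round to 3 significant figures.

0.502 m

Rearranging: x = √(2U/k).
U = 1150 mJ = 1.150 J; k = 0.0521 lbf/in = 9.124 N/m.
x = 0.5021 m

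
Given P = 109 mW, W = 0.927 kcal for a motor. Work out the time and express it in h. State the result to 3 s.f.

Solving P = W/t for t: t = W/P.
P = 109 mW = 0.1090 W; W = 0.927 kcal = 3879 J.
t = 35583 s
35583 s × (1 h / 3600 s) = 9.884 h

9.88 h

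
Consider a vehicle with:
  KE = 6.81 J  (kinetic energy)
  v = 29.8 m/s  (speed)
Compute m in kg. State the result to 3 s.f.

0.0153 kg

Rearranging: m = 2·KE/v².
KE = 6.81 J; v = 29.8 m/s.
m = 0.01534 kg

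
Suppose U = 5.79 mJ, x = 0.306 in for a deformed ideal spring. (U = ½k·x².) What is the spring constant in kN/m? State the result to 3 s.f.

Rearranging: k = 2U/x².
U = 5.79 mJ = 0.005790 J; x = 0.306 in = 0.007772 m.
k = 191.7 N/m
191.7 N/m × (1 kN/m / 1000 N/m) = 0.1917 kN/m

0.192 kN/m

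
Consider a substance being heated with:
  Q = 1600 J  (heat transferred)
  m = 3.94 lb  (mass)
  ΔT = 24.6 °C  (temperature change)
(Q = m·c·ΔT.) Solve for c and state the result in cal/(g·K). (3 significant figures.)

Rearranging: c = Q/(m·ΔT).
Q = 1600 J; m = 3.94 lb = 1.787 kg; ΔT = 24.6 °C = 24.60 K.
c = 36.39 J/(kg·K)
36.39 J/(kg·K) × (1 cal/(g·K) / 4184 J/(kg·K)) = 0.008698 cal/(g·K)

0.00870 cal/(g·K)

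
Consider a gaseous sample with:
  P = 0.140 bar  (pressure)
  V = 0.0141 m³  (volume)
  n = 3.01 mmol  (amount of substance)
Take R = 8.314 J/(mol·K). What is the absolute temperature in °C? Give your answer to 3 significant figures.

Rearranging PV = nRT for T: T = PV/(nR).
P = 0.140 bar = 14000 Pa; V = 0.0141 m³; n = 3.01 mmol = 0.003010 mol; R = 8.314 J/(mol·K).
T = 7888 K
7888 K − 273.15 = 7615 °C

7610 °C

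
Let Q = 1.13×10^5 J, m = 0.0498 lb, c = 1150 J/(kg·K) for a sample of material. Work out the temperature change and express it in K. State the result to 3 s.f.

4350 K

Rearranging: ΔT = Q/(m·c).
Q = 1.13×10^5 J; m = 0.0498 lb = 0.02259 kg; c = 1150 J/(kg·K).
ΔT = 4350 K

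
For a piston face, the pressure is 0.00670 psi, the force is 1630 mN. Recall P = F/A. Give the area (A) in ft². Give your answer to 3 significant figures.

Solving P = F/A for A: A = F/P.
P = 0.00670 psi = 46.19 Pa; F = 1630 mN = 1.630 N.
A = 0.03529 m²
0.03529 m² × (1 ft² / 0.09290 m²) = 0.3798 ft²

0.380 ft²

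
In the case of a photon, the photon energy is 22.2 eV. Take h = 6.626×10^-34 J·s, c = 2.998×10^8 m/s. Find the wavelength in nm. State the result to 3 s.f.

Solving E = h·c/λ for λ: λ = hc/E.
E = 22.2 eV = 3.557×10^-18 J; h = 6.626×10^-34 J·s; c = 2.998×10^8 m/s.
λ = 5.585×10^-8 m
5.585×10^-8 m × (1 nm / 1.000×10^-9 m) = 55.85 nm

55.8 nm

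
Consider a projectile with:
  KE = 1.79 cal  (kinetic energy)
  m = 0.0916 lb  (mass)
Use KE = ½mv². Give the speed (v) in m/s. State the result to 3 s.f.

Solving KE = ½mv² for v: v = √(2·KE/m).
KE = 1.79 cal = 7.489 J; m = 0.0916 lb = 0.04155 kg.
v = 18.99 m/s

19.0 m/s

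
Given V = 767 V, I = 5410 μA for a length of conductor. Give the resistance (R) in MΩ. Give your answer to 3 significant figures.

0.142 MΩ

Rearranging: R = V/I.
V = 767 V; I = 5410 μA = 0.005410 A.
R = 1.418×10^5 Ω
1.418×10^5 Ω × (1 MΩ / 1.000×10^6 Ω) = 0.1418 MΩ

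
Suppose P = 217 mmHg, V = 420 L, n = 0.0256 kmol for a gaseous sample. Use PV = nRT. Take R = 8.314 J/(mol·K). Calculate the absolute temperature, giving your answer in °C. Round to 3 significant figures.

-216 °C

Rearranging PV = nRT for T: T = PV/(nR).
P = 217 mmHg = 28931 Pa; V = 420 L = 0.4200 m³; n = 0.0256 kmol = 25.60 mol; R = 8.314 J/(mol·K).
T = 57.09 K
57.09 K − 273.15 = -216.1 °C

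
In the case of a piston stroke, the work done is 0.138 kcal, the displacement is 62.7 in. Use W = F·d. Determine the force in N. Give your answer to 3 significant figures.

Rearranging: F = W/d.
W = 0.138 kcal = 577.4 J; d = 62.7 in = 1.593 m.
F = 362.6 N

363 N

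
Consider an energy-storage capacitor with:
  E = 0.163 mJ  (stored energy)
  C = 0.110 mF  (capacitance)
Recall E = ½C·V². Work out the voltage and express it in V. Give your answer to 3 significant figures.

Rearranging: V = √(2E/C).
E = 0.163 mJ = 1.630×10^-4 J; C = 0.110 mF = 1.100×10^-4 F.
V = 1.722 V  (the unit combination reduces to kg·m²/(A·s³) = V)

1.72 V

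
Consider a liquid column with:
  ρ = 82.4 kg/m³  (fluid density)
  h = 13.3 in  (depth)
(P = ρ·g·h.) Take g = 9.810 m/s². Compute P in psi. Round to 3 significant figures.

0.0396 psi

P is given directly by: P = ρgh.
ρ = 82.4 kg/m³; h = 13.3 in = 0.3378 m; g = 9.810 m/s².
P = 273.1 Pa  (the unit combination reduces to kg/(m·s²) = Pa)
273.1 Pa × (1 psi / 6895 Pa) = 0.03961 psi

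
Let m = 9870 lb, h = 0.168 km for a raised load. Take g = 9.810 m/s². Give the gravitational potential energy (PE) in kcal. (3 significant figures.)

1760 kcal

Directly: PE = mgh.
m = 9870 lb = 4477 kg; h = 0.168 km = 168.0 m; g = 9.810 m/s².
PE = 7.378×10^6 J  (the unit combination reduces to kg·m²/s² = J)
7.378×10^6 J × (1 kcal / 4184 J) = 1763 kcal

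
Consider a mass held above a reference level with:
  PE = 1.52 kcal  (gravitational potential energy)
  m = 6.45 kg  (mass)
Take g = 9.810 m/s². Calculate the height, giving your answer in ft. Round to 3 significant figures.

Rearranging: h = PE/(m·g).
PE = 1.52 kcal = 6360 J; m = 6.45 kg; g = 9.810 m/s².
h = 100.5 m
100.5 m × (1 ft / 0.3048 m) = 329.8 ft

330 ft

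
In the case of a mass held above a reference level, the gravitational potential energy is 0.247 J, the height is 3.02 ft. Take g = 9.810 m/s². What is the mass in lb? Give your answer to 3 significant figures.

0.0603 lb

Rearranging PE = m·g·h for m: m = PE/(g·h).
PE = 0.247 J; h = 3.02 ft = 0.9205 m; g = 9.810 m/s².
m = 0.02735 kg
0.02735 kg × (1 lb / 0.4536 kg) = 0.06030 lb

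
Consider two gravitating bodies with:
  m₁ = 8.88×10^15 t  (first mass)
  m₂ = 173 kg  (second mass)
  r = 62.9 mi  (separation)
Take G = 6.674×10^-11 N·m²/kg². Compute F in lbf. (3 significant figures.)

2.25 lbf

Directly: F = Gm₁m₂/r².
m₁ = 8.88×10^15 t = 8.880×10^18 kg; m₂ = 173 kg; r = 62.9 mi = 1.012×10^5 m; G = 6.674×10^-11 N·m²/kg².
F = 10.01 N
10.01 N × (1 lbf / 4.448 N) = 2.249 lbf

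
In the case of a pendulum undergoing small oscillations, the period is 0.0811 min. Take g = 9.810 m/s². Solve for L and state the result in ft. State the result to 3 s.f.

19.3 ft

Solving T = 2π√(L/g) for L: L = g·(T/2π)².
T = 0.0811 min = 4.866 s; g = 9.810 m/s².
L = 5.884 m
5.884 m × (1 ft / 0.3048 m) = 19.30 ft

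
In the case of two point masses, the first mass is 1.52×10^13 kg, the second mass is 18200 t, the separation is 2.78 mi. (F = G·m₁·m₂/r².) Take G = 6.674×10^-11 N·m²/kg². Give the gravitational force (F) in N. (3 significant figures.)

922 N

Directly: F = Gm₁m₂/r².
m₁ = 1.52×10^13 kg; m₂ = 18200 t = 1.820×10^7 kg; r = 2.78 mi = 4474 m; G = 6.674×10^-11 N·m²/kg².
F = 922.4 N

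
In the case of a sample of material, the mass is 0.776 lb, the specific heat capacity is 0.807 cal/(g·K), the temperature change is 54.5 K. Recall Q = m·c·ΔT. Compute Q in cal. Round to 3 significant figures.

15500 cal

Directly: Q = mcΔT.
m = 0.776 lb = 0.3520 kg; c = 0.807 cal/(g·K) = 3376 J/(kg·K); ΔT = 54.5 K.
Q = 64772 J  (the unit combination reduces to kg·m²/s² = J)
64772 J × (1 cal / 4.184 J) = 15481 cal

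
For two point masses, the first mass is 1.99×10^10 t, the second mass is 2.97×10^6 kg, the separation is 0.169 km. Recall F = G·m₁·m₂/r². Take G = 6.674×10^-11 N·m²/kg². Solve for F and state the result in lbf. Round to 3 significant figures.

Directly: F = Gm₁m₂/r².
m₁ = 1.99×10^10 t = 1.990×10^13 kg; m₂ = 2.97×10^6 kg; r = 0.169 km = 169.0 m; G = 6.674×10^-11 N·m²/kg².
F = 1.381×10^5 N  (the unit combination reduces to kg·m/s² = N)
1.381×10^5 N × (1 lbf / 4.448 N) = 31048 lbf

31000 lbf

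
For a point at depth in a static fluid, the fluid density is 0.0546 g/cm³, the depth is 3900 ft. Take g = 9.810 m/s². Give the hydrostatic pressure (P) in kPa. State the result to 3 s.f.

637 kPa

Directly: P = ρgh.
ρ = 0.0546 g/cm³ = 54.60 kg/m³; h = 3900 ft = 1189 m; g = 9.810 m/s².
P = 6.367×10^5 Pa
6.367×10^5 Pa × (1 kPa / 1000 Pa) = 636.7 kPa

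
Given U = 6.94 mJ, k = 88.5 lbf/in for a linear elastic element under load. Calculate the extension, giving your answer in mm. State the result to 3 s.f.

0.946 mm

Solving U = ½k·x² for x: x = √(2U/k).
U = 6.94 mJ = 0.006940 J; k = 88.5 lbf/in = 15499 N/m.
x = 9.463×10^-4 m
9.463×10^-4 m × (1 mm / 0.001000 m) = 0.9463 mm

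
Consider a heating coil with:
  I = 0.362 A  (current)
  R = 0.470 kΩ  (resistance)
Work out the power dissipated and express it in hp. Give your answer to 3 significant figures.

P is given directly by: P = I²R.
I = 0.362 A; R = 0.470 kΩ = 470.0 Ω.
P = 61.59 W  (the unit combination reduces to kg·m²/s³ = W)
61.59 W × (1 hp / 745.7 W) = 0.08259 hp

0.0826 hp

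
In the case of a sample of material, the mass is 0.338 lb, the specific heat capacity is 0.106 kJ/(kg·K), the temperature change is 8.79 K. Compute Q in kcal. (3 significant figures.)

Directly: Q = mcΔT.
m = 0.338 lb = 0.1533 kg; c = 0.106 kJ/(kg·K) = 106.0 J/(kg·K); ΔT = 8.79 K.
Q = 142.8 J  (the unit combination reduces to kg·m²/s² = J)
142.8 J × (1 kcal / 4184 J) = 0.03414 kcal

0.0341 kcal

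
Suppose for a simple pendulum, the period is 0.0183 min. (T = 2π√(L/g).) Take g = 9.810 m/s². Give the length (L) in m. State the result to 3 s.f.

Rearranging: L = g·(T/2π)².
T = 0.0183 min = 1.098 s; g = 9.810 m/s².
L = 0.2996 m

0.300 m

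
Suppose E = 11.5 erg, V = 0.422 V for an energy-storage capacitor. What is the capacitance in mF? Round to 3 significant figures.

Rearranging E = ½C·V² for C: C = 2E/V².
E = 11.5 erg = 1.150×10^-6 J; V = 0.422 V.
C = 1.292×10^-5 F
1.292×10^-5 F × (1 mF / 0.001000 F) = 0.01292 mF

0.0129 mF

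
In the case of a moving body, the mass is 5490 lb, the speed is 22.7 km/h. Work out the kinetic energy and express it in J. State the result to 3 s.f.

KE is given directly by: KE = ½mv².
m = 5490 lb = 2490 kg; v = 22.7 km/h = 6.306 m/s.
KE = 49506 J

49500 J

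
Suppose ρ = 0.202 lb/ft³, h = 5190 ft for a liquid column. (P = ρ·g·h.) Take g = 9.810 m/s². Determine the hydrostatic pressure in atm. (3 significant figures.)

Directly: P = ρgh.
ρ = 0.202 lb/ft³ = 3.236 kg/m³; h = 5190 ft = 1582 m; g = 9.810 m/s².
P = 50214 Pa
50214 Pa × (1 atm / 1.013×10^5 Pa) = 0.4956 atm

0.496 atm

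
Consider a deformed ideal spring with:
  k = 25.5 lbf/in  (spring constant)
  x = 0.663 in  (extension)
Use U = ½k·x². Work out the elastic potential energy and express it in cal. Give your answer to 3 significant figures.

0.151 cal

Directly: U = ½kx².
k = 25.5 lbf/in = 4466 N/m; x = 0.663 in = 0.01684 m.
U = 0.6332 J  (the unit combination reduces to kg·m²/s² = J)
0.6332 J × (1 cal / 4.184 J) = 0.1513 cal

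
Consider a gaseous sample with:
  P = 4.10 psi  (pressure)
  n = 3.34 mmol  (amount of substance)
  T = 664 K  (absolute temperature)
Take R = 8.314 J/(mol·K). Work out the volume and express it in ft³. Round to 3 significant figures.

0.0230 ft³

From the ideal-gas law: V = nRT/P.
P = 4.10 psi = 28269 Pa; n = 3.34 mmol = 0.003340 mol; T = 664 K; R = 8.314 J/(mol·K).
V = 6.523×10^-4 m³
6.523×10^-4 m³ × (1 ft³ / 0.02832 m³) = 0.02303 ft³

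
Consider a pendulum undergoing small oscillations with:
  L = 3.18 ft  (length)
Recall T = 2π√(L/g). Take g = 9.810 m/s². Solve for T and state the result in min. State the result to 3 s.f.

0.0329 min

Directly: T = 2π√(L/g).
L = 3.18 ft = 0.9693 m; g = 9.810 m/s².
T = 1.975 s
1.975 s × (1 min / 60.00 s) = 0.03292 min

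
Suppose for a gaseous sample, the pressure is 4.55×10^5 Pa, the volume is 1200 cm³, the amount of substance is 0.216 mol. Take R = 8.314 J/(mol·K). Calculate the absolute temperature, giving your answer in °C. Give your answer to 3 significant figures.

From the ideal-gas law: T = PV/(nR).
P = 4.55×10^5 Pa; V = 1200 cm³ = 0.001200 m³; n = 0.216 mol; R = 8.314 J/(mol·K).
T = 304.0 K
304.0 K − 273.15 = 30.89 °C

30.9 °C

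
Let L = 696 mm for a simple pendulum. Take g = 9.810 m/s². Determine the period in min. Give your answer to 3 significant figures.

T is given directly by: T = 2π√(L/g).
L = 696 mm = 0.6960 m; g = 9.810 m/s².
T = 1.674 s
1.674 s × (1 min / 60.00 s) = 0.02789 min

0.0279 min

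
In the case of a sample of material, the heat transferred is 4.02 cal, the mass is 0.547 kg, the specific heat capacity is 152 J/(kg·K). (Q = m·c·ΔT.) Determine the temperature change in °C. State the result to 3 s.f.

0.202 °C

Rearranging: ΔT = Q/(m·c).
Q = 4.02 cal = 16.82 J; m = 0.547 kg; c = 152 J/(kg·K).
ΔT = 0.2023 K
Since 1 °C = 1 K, 0.2023 °C.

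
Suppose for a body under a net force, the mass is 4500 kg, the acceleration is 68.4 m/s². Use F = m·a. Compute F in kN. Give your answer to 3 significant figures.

F is given directly by: F = m·a.
m = 4500 kg; a = 68.4 m/s².
F = 3.078×10^5 N
3.078×10^5 N × (1 kN / 1000 N) = 307.8 kN

308 kN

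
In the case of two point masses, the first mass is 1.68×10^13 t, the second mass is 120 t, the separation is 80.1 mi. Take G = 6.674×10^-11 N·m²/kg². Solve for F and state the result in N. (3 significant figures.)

From Newton's law of gravitation: F = Gm₁m₂/r².
m₁ = 1.68×10^13 t = 1.680×10^16 kg; m₂ = 120 t = 1.200×10^5 kg; r = 80.1 mi = 1.289×10^5 m; G = 6.674×10^-11 N·m²/kg².
F = 8.097 N  (the unit combination reduces to kg·m/s² = N)

8.10 N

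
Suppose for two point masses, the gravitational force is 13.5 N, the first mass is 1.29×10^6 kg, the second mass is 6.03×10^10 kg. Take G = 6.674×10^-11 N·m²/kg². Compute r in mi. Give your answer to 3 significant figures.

Rearranging F = G·m₁·m₂/r² for r: r = √(G·m₁m₂/F).
F = 13.5 N; m₁ = 1.29×10^6 kg; m₂ = 6.03×10^10 kg; G = 6.674×10^-11 N·m²/kg².
r = 620.1 m
620.1 m × (1 mi / 1609 m) = 0.3853 mi

0.385 mi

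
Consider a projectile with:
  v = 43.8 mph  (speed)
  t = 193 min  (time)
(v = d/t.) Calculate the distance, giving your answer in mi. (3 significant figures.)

Rearranging: d = v·t.
v = 43.8 mph = 19.58 m/s; t = 193 min = 11580 s.
d = 2.267×10^5 m
2.267×10^5 m × (1 mi / 1609 m) = 140.9 mi

141 mi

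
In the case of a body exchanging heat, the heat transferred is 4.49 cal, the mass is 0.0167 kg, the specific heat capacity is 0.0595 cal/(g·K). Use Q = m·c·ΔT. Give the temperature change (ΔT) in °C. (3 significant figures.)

4.52 °C

Rearranging: ΔT = Q/(m·c).
Q = 4.49 cal = 18.79 J; m = 0.0167 kg; c = 0.0595 cal/(g·K) = 248.9 J/(kg·K).
ΔT = 4.519 K
Since 1 °C = 1 K, 4.519 °C.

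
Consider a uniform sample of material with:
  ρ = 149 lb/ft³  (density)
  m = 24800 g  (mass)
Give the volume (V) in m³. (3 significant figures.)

Rearranging: V = m/ρ.
ρ = 149 lb/ft³ = 2387 kg/m³; m = 24800 g = 24.80 kg.
V = 0.01039 m³

0.0104 m³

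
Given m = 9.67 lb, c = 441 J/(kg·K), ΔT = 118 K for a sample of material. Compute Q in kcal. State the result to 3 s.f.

Directly: Q = mcΔT.
m = 9.67 lb = 4.386 kg; c = 441 J/(kg·K); ΔT = 118 K.
Q = 2.283×10^5 J
2.283×10^5 J × (1 kcal / 4184 J) = 54.55 kcal

54.6 kcal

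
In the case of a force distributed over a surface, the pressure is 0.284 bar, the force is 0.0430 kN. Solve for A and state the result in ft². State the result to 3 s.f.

Rearranging P = F/A for A: A = F/P.
P = 0.284 bar = 28400 Pa; F = 0.0430 kN = 43.00 N.
A = 0.001514 m²
0.001514 m² × (1 ft² / 0.09290 m²) = 0.01630 ft²

0.0163 ft²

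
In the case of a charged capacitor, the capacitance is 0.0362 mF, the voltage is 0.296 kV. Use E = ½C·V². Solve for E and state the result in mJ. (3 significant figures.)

1590 mJ

Directly: E = ½CV².
C = 0.0362 mF = 3.620×10^-5 F; V = 0.296 kV = 296.0 V.
E = 1.586 J
1.586 J × (1 mJ / 0.001000 J) = 1586 mJ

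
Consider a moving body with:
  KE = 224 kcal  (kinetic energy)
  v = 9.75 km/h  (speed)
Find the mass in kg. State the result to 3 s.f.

Rearranging KE = ½mv² for m: m = 2·KE/v².
KE = 224 kcal = 9.372×10^5 J; v = 9.75 km/h = 2.708 m/s.
m = 2.555×10^5 kg

2.56×10^5 kg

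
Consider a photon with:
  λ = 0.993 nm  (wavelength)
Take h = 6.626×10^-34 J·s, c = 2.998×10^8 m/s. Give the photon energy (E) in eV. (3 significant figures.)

E is given directly by: E = hc/λ.
λ = 0.993 nm = 9.930×10^-10 m; h = 6.626×10^-34 J·s; c = 2.998×10^8 m/s.
E = 2.000×10^-16 J
2.000×10^-16 J × (1 eV / 1.602×10^-19 J) = 1249 eV

1250 eV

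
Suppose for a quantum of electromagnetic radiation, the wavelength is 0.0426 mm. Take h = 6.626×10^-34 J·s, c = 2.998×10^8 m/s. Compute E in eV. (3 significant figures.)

0.0291 eV

Directly: E = hc/λ.
λ = 0.0426 mm = 4.260×10^-5 m; h = 6.626×10^-34 J·s; c = 2.998×10^8 m/s.
E = 4.663×10^-21 J  (the unit combination reduces to kg·m²/s² = J)
4.663×10^-21 J × (1 eV / 1.602×10^-19 J) = 0.02910 eV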